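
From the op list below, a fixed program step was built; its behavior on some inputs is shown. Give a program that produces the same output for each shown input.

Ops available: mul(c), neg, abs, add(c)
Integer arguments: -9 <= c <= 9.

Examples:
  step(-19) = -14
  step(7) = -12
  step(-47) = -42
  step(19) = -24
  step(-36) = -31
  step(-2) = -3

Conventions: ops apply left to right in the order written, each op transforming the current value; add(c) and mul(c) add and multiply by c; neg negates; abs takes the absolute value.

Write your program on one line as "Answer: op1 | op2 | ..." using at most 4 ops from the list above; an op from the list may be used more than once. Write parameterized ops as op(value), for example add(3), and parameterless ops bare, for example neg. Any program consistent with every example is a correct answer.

neg | add(-5) | abs | neg

Check, running the answer program on each example:
  -19 -> 19 -> 14 -> 14 -> -14
  7 -> -7 -> -12 -> 12 -> -12
  -47 -> 47 -> 42 -> 42 -> -42
  19 -> -19 -> -24 -> 24 -> -24
  -36 -> 36 -> 31 -> 31 -> -31
  -2 -> 2 -> -3 -> 3 -> -3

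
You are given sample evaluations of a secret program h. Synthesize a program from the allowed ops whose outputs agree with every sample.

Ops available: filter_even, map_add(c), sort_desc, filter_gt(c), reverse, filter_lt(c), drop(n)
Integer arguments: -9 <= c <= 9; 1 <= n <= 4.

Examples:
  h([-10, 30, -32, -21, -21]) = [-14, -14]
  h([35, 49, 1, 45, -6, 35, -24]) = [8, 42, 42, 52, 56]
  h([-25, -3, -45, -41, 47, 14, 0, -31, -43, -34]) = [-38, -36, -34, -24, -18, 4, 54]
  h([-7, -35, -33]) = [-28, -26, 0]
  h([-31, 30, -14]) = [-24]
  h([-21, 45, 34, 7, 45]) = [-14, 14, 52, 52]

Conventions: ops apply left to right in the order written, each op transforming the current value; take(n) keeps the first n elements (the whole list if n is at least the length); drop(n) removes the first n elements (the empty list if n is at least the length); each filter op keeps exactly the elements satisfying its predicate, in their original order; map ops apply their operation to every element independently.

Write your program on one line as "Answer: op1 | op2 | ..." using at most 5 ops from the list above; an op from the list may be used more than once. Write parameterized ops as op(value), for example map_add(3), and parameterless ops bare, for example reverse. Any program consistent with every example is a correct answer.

sort_desc | map_add(7) | filter_even | reverse

Check, running the answer program on each example:
  [-10, 30, -32, -21, -21] -> [30, -10, -21, -21, -32] -> [37, -3, -14, -14, -25] -> [-14, -14] -> [-14, -14]
  [35, 49, 1, 45, -6, 35, -24] -> [49, 45, 35, 35, 1, -6, -24] -> [56, 52, 42, 42, 8, 1, -17] -> [56, 52, 42, 42, 8] -> [8, 42, 42, 52, 56]
  [-25, -3, -45, -41, 47, 14, 0, -31, -43, -34] -> [47, 14, 0, -3, -25, -31, -34, -41, -43, -45] -> [54, 21, 7, 4, -18, -24, -27, -34, -36, -38] -> [54, 4, -18, -24, -34, -36, -38] -> [-38, -36, -34, -24, -18, 4, 54]
  [-7, -35, -33] -> [-7, -33, -35] -> [0, -26, -28] -> [0, -26, -28] -> [-28, -26, 0]
  [-31, 30, -14] -> [30, -14, -31] -> [37, -7, -24] -> [-24] -> [-24]
  [-21, 45, 34, 7, 45] -> [45, 45, 34, 7, -21] -> [52, 52, 41, 14, -14] -> [52, 52, 14, -14] -> [-14, 14, 52, 52]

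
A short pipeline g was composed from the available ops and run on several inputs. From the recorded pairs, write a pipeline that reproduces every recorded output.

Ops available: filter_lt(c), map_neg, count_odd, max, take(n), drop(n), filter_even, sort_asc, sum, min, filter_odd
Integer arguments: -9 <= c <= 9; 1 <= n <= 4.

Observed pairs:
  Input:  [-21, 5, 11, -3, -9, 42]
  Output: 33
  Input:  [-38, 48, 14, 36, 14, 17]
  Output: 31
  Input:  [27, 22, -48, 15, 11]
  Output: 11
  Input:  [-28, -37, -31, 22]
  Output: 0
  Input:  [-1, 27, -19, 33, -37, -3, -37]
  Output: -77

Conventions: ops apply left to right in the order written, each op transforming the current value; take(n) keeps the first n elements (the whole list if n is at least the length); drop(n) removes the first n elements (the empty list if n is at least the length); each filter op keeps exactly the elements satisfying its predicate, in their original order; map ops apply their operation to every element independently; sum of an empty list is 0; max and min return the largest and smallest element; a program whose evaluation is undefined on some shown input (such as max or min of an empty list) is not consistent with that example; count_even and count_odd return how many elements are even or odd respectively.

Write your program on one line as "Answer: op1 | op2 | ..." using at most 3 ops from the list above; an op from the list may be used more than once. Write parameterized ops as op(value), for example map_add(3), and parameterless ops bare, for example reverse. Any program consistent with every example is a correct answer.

drop(4) | sum

Check, running the answer program on each example:
  [-21, 5, 11, -3, -9, 42] -> [-9, 42] -> 33
  [-38, 48, 14, 36, 14, 17] -> [14, 17] -> 31
  [27, 22, -48, 15, 11] -> [11] -> 11
  [-28, -37, -31, 22] -> [] -> 0
  [-1, 27, -19, 33, -37, -3, -37] -> [-37, -3, -37] -> -77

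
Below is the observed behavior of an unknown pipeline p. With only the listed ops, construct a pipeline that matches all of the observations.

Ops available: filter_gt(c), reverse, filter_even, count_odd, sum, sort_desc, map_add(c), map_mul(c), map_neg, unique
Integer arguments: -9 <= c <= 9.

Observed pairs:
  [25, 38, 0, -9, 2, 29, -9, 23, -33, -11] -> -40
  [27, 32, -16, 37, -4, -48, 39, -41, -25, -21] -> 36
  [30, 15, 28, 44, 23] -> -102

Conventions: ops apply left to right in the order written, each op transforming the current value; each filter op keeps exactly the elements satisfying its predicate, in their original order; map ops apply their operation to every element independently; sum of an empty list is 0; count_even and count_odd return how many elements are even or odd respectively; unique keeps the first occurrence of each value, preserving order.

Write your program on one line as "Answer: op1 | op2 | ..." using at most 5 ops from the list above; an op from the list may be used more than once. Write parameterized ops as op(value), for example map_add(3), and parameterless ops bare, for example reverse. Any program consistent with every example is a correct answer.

map_neg | filter_even | sort_desc | sum

Check, running the answer program on each example:
  [25, 38, 0, -9, 2, 29, -9, 23, -33, -11] -> [-25, -38, 0, 9, -2, -29, 9, -23, 33, 11] -> [-38, 0, -2] -> [0, -2, -38] -> -40
  [27, 32, -16, 37, -4, -48, 39, -41, -25, -21] -> [-27, -32, 16, -37, 4, 48, -39, 41, 25, 21] -> [-32, 16, 4, 48] -> [48, 16, 4, -32] -> 36
  [30, 15, 28, 44, 23] -> [-30, -15, -28, -44, -23] -> [-30, -28, -44] -> [-28, -30, -44] -> -102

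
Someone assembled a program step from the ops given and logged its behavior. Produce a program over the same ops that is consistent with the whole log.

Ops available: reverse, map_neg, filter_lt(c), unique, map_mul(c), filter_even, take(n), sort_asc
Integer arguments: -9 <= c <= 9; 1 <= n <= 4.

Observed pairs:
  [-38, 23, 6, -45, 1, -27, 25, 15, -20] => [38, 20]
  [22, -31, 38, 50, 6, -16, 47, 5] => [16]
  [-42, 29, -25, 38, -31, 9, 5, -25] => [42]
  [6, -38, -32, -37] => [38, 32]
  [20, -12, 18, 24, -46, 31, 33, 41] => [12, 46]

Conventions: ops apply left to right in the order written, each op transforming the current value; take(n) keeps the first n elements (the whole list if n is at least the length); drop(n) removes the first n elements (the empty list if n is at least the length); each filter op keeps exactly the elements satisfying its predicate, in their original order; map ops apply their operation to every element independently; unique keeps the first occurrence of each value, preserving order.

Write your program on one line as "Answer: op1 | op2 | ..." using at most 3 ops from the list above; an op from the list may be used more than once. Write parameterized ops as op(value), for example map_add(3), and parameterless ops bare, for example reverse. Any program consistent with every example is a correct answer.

filter_even | filter_lt(-6) | map_neg

Check, running the answer program on each example:
  [-38, 23, 6, -45, 1, -27, 25, 15, -20] -> [-38, 6, -20] -> [-38, -20] -> [38, 20]
  [22, -31, 38, 50, 6, -16, 47, 5] -> [22, 38, 50, 6, -16] -> [-16] -> [16]
  [-42, 29, -25, 38, -31, 9, 5, -25] -> [-42, 38] -> [-42] -> [42]
  [6, -38, -32, -37] -> [6, -38, -32] -> [-38, -32] -> [38, 32]
  [20, -12, 18, 24, -46, 31, 33, 41] -> [20, -12, 18, 24, -46] -> [-12, -46] -> [12, 46]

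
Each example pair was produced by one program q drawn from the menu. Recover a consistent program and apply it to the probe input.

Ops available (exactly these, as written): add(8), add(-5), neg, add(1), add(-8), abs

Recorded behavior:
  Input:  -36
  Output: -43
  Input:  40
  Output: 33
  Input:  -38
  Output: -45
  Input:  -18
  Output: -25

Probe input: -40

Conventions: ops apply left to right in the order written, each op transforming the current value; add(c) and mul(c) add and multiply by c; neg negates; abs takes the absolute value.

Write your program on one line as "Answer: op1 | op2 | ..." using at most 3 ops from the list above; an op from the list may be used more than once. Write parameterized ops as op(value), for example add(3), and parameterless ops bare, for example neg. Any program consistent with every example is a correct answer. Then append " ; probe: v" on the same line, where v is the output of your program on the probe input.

add(-8) | add(1) ; probe: -47

Check, running the answer program on each example:
  -36 -> -44 -> -43
  40 -> 32 -> 33
  -38 -> -46 -> -45
  -18 -> -26 -> -25
  probe: -40 -> -48 -> -47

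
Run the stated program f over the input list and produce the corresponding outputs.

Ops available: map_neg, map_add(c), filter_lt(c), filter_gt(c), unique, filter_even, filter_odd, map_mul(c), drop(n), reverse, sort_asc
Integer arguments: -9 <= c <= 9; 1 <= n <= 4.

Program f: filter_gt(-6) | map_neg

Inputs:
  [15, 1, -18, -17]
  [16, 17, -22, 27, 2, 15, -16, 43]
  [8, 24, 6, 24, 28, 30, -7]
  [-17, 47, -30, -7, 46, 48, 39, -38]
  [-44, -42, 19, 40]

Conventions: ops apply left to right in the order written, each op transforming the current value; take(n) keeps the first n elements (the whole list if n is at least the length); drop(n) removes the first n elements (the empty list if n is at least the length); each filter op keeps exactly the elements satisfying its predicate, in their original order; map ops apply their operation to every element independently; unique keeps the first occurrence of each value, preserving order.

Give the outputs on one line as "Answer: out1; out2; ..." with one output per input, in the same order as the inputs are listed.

[-15, -1]; [-16, -17, -27, -2, -15, -43]; [-8, -24, -6, -24, -28, -30]; [-47, -46, -48, -39]; [-19, -40]

Execution, op by op:
  [15, 1, -18, -17] -> [15, 1] -> [-15, -1]
  [16, 17, -22, 27, 2, 15, -16, 43] -> [16, 17, 27, 2, 15, 43] -> [-16, -17, -27, -2, -15, -43]
  [8, 24, 6, 24, 28, 30, -7] -> [8, 24, 6, 24, 28, 30] -> [-8, -24, -6, -24, -28, -30]
  [-17, 47, -30, -7, 46, 48, 39, -38] -> [47, 46, 48, 39] -> [-47, -46, -48, -39]
  [-44, -42, 19, 40] -> [19, 40] -> [-19, -40]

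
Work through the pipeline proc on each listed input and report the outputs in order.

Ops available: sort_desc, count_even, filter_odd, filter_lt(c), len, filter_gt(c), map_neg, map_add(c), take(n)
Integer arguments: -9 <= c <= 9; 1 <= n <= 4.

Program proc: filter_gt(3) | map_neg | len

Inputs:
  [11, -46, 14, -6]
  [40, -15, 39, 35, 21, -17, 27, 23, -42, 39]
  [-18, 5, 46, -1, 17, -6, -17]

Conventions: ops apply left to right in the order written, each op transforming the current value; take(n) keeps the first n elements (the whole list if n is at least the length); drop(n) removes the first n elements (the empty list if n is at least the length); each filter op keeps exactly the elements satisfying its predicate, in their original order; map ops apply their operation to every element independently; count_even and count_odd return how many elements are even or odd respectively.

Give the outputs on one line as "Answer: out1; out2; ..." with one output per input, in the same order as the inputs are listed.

Execution, op by op:
  [11, -46, 14, -6] -> [11, 14] -> [-11, -14] -> 2
  [40, -15, 39, 35, 21, -17, 27, 23, -42, 39] -> [40, 39, 35, 21, 27, 23, 39] -> [-40, -39, -35, -21, -27, -23, -39] -> 7
  [-18, 5, 46, -1, 17, -6, -17] -> [5, 46, 17] -> [-5, -46, -17] -> 3

2; 7; 3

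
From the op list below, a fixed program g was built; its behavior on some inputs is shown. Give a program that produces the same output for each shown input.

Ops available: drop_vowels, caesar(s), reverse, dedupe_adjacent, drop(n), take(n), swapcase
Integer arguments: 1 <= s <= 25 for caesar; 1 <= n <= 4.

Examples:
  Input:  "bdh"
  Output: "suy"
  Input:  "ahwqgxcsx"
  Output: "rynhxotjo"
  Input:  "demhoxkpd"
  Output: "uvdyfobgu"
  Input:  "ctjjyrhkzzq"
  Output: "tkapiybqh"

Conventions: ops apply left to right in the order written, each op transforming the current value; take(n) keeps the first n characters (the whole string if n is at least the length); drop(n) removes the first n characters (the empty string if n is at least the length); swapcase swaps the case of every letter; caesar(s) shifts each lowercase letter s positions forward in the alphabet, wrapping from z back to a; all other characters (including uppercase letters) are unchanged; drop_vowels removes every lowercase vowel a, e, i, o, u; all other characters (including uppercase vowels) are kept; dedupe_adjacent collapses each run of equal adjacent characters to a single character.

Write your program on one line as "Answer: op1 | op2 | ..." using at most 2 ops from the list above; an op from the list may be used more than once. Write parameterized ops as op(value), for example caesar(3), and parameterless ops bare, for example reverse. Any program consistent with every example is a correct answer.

caesar(17) | dedupe_adjacent

Check, running the answer program on each example:
  "bdh" -> "suy" -> "suy"
  "ahwqgxcsx" -> "rynhxotjo" -> "rynhxotjo"
  "demhoxkpd" -> "uvdyfobgu" -> "uvdyfobgu"
  "ctjjyrhkzzq" -> "tkaapiybqqh" -> "tkapiybqh"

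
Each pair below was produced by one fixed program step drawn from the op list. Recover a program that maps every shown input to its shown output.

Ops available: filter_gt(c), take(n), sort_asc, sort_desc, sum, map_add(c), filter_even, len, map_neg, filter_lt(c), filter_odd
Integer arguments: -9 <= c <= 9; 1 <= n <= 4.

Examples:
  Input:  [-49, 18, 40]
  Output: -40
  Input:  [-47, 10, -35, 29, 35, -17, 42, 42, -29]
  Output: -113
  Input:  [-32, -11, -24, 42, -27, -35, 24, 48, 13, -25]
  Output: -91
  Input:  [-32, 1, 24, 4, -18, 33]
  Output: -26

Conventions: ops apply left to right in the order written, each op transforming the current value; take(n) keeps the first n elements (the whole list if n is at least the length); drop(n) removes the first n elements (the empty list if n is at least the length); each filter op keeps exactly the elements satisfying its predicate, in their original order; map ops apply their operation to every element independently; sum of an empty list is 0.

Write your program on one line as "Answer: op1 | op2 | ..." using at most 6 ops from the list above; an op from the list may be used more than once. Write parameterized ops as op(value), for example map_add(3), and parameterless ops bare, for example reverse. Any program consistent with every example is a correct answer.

filter_gt(-7) | map_neg | map_add(9) | sort_desc | sort_asc | sum

Check, running the answer program on each example:
  [-49, 18, 40] -> [18, 40] -> [-18, -40] -> [-9, -31] -> [-9, -31] -> [-31, -9] -> -40
  [-47, 10, -35, 29, 35, -17, 42, 42, -29] -> [10, 29, 35, 42, 42] -> [-10, -29, -35, -42, -42] -> [-1, -20, -26, -33, -33] -> [-1, -20, -26, -33, -33] -> [-33, -33, -26, -20, -1] -> -113
  [-32, -11, -24, 42, -27, -35, 24, 48, 13, -25] -> [42, 24, 48, 13] -> [-42, -24, -48, -13] -> [-33, -15, -39, -4] -> [-4, -15, -33, -39] -> [-39, -33, -15, -4] -> -91
  [-32, 1, 24, 4, -18, 33] -> [1, 24, 4, 33] -> [-1, -24, -4, -33] -> [8, -15, 5, -24] -> [8, 5, -15, -24] -> [-24, -15, 5, 8] -> -26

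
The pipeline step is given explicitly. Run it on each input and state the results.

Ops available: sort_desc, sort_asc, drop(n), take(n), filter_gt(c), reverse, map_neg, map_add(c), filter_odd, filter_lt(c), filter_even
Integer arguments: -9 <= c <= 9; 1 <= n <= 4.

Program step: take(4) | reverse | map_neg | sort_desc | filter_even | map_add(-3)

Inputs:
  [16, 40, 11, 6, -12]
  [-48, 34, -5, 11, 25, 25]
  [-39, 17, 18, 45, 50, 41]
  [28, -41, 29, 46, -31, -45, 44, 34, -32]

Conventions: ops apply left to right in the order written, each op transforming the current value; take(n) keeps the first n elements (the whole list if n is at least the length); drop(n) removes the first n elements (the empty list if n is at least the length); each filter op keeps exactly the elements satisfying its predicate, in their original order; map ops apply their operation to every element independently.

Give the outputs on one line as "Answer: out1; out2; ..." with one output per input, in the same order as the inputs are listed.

[-9, -19, -43]; [45, -37]; [-21]; [-31, -49]

Execution, op by op:
  [16, 40, 11, 6, -12] -> [16, 40, 11, 6] -> [6, 11, 40, 16] -> [-6, -11, -40, -16] -> [-6, -11, -16, -40] -> [-6, -16, -40] -> [-9, -19, -43]
  [-48, 34, -5, 11, 25, 25] -> [-48, 34, -5, 11] -> [11, -5, 34, -48] -> [-11, 5, -34, 48] -> [48, 5, -11, -34] -> [48, -34] -> [45, -37]
  [-39, 17, 18, 45, 50, 41] -> [-39, 17, 18, 45] -> [45, 18, 17, -39] -> [-45, -18, -17, 39] -> [39, -17, -18, -45] -> [-18] -> [-21]
  [28, -41, 29, 46, -31, -45, 44, 34, -32] -> [28, -41, 29, 46] -> [46, 29, -41, 28] -> [-46, -29, 41, -28] -> [41, -28, -29, -46] -> [-28, -46] -> [-31, -49]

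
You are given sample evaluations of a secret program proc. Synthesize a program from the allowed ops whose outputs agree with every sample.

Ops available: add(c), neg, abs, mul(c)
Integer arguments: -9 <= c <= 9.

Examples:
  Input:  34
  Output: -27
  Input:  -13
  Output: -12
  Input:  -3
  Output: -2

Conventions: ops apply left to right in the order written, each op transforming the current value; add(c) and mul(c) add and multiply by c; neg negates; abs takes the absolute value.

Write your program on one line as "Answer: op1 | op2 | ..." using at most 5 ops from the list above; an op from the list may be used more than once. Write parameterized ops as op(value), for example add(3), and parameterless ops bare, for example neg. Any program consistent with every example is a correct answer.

add(-3) | abs | add(-4) | neg

Check, running the answer program on each example:
  34 -> 31 -> 31 -> 27 -> -27
  -13 -> -16 -> 16 -> 12 -> -12
  -3 -> -6 -> 6 -> 2 -> -2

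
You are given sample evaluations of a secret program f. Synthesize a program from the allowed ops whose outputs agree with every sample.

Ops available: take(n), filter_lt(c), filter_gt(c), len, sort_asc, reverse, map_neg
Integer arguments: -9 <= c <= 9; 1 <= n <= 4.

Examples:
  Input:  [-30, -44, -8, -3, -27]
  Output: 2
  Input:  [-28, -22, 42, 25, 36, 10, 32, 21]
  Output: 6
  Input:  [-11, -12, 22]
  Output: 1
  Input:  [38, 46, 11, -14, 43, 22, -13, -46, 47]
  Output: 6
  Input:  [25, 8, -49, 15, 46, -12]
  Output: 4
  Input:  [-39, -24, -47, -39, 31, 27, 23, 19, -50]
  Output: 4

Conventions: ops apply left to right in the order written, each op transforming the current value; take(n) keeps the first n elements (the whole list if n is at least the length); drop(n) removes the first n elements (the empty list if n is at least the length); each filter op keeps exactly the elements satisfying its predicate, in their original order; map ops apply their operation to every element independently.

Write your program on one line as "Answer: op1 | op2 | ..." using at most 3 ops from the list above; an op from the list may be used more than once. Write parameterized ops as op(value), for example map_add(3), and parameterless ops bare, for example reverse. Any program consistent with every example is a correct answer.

map_neg | filter_lt(9) | len

Check, running the answer program on each example:
  [-30, -44, -8, -3, -27] -> [30, 44, 8, 3, 27] -> [8, 3] -> 2
  [-28, -22, 42, 25, 36, 10, 32, 21] -> [28, 22, -42, -25, -36, -10, -32, -21] -> [-42, -25, -36, -10, -32, -21] -> 6
  [-11, -12, 22] -> [11, 12, -22] -> [-22] -> 1
  [38, 46, 11, -14, 43, 22, -13, -46, 47] -> [-38, -46, -11, 14, -43, -22, 13, 46, -47] -> [-38, -46, -11, -43, -22, -47] -> 6
  [25, 8, -49, 15, 46, -12] -> [-25, -8, 49, -15, -46, 12] -> [-25, -8, -15, -46] -> 4
  [-39, -24, -47, -39, 31, 27, 23, 19, -50] -> [39, 24, 47, 39, -31, -27, -23, -19, 50] -> [-31, -27, -23, -19] -> 4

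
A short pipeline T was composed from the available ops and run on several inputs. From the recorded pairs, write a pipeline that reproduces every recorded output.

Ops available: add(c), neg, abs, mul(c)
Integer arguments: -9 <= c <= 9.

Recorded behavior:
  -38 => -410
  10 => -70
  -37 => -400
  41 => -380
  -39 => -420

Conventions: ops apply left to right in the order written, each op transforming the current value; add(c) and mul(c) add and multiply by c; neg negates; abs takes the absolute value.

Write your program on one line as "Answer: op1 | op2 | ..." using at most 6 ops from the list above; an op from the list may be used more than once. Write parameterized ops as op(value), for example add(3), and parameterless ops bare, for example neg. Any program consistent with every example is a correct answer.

add(-3) | mul(2) | abs | neg | mul(5)

Check, running the answer program on each example:
  -38 -> -41 -> -82 -> 82 -> -82 -> -410
  10 -> 7 -> 14 -> 14 -> -14 -> -70
  -37 -> -40 -> -80 -> 80 -> -80 -> -400
  41 -> 38 -> 76 -> 76 -> -76 -> -380
  -39 -> -42 -> -84 -> 84 -> -84 -> -420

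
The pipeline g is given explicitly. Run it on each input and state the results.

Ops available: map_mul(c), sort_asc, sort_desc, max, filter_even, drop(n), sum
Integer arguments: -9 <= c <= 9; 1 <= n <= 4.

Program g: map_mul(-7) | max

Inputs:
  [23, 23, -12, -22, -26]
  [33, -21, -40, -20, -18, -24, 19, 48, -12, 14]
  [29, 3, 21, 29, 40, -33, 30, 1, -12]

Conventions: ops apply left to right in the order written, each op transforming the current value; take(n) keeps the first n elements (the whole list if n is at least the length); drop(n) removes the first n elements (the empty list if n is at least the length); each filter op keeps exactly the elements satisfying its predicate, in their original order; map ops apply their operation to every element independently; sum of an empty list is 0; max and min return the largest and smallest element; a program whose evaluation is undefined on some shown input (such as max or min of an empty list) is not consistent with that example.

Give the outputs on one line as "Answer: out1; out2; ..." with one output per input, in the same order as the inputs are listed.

182; 280; 231

Execution, op by op:
  [23, 23, -12, -22, -26] -> [-161, -161, 84, 154, 182] -> 182
  [33, -21, -40, -20, -18, -24, 19, 48, -12, 14] -> [-231, 147, 280, 140, 126, 168, -133, -336, 84, -98] -> 280
  [29, 3, 21, 29, 40, -33, 30, 1, -12] -> [-203, -21, -147, -203, -280, 231, -210, -7, 84] -> 231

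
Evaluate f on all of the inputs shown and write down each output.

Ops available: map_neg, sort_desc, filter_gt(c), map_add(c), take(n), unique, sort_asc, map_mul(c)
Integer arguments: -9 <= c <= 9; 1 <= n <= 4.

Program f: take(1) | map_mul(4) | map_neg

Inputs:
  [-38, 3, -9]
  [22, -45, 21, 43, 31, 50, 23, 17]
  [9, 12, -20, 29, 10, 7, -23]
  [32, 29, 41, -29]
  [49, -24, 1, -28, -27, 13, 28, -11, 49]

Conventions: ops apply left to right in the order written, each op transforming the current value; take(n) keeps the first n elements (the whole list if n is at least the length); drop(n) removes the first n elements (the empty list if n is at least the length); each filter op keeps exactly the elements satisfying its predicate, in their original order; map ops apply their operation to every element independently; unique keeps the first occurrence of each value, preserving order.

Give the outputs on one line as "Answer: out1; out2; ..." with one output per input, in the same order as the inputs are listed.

[152]; [-88]; [-36]; [-128]; [-196]

Execution, op by op:
  [-38, 3, -9] -> [-38] -> [-152] -> [152]
  [22, -45, 21, 43, 31, 50, 23, 17] -> [22] -> [88] -> [-88]
  [9, 12, -20, 29, 10, 7, -23] -> [9] -> [36] -> [-36]
  [32, 29, 41, -29] -> [32] -> [128] -> [-128]
  [49, -24, 1, -28, -27, 13, 28, -11, 49] -> [49] -> [196] -> [-196]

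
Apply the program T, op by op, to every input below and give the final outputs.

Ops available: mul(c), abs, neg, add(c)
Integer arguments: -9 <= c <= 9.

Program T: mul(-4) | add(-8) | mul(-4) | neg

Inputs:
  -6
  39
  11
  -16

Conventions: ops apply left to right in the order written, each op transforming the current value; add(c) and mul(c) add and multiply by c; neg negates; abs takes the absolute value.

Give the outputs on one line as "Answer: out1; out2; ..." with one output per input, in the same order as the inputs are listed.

64; -656; -208; 224

Execution, op by op:
  -6 -> 24 -> 16 -> -64 -> 64
  39 -> -156 -> -164 -> 656 -> -656
  11 -> -44 -> -52 -> 208 -> -208
  -16 -> 64 -> 56 -> -224 -> 224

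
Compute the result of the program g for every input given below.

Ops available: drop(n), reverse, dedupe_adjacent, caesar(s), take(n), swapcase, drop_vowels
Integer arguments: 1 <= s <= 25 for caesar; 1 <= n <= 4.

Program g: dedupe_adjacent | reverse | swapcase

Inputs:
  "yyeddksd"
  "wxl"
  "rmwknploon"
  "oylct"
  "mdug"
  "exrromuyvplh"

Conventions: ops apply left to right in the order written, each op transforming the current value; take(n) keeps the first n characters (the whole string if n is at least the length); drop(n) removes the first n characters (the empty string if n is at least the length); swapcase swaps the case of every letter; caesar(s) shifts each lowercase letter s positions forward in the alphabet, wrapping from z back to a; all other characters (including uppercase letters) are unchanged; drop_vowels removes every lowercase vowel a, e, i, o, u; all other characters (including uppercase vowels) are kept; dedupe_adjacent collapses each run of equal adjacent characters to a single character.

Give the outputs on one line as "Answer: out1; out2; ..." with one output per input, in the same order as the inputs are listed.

Execution, op by op:
  "yyeddksd" -> "yedksd" -> "dskdey" -> "DSKDEY"
  "wxl" -> "wxl" -> "lxw" -> "LXW"
  "rmwknploon" -> "rmwknplon" -> "nolpnkwmr" -> "NOLPNKWMR"
  "oylct" -> "oylct" -> "tclyo" -> "TCLYO"
  "mdug" -> "mdug" -> "gudm" -> "GUDM"
  "exrromuyvplh" -> "exromuyvplh" -> "hlpvyumorxe" -> "HLPVYUMORXE"

"DSKDEY"; "LXW"; "NOLPNKWMR"; "TCLYO"; "GUDM"; "HLPVYUMORXE"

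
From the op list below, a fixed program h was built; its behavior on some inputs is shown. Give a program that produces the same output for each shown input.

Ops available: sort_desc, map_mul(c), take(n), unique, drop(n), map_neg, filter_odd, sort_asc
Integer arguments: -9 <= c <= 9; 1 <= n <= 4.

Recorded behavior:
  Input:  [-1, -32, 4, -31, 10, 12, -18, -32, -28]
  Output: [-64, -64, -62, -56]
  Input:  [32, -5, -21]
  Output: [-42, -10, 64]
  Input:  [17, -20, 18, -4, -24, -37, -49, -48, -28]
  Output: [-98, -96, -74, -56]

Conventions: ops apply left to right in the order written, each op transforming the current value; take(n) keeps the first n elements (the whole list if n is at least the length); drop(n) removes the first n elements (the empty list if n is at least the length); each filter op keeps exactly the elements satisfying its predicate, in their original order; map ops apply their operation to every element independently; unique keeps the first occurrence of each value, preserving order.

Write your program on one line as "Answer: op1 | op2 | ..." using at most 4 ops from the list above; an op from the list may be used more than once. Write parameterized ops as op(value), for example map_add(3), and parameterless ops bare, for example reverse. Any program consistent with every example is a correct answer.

sort_asc | take(4) | map_mul(2)

Check, running the answer program on each example:
  [-1, -32, 4, -31, 10, 12, -18, -32, -28] -> [-32, -32, -31, -28, -18, -1, 4, 10, 12] -> [-32, -32, -31, -28] -> [-64, -64, -62, -56]
  [32, -5, -21] -> [-21, -5, 32] -> [-21, -5, 32] -> [-42, -10, 64]
  [17, -20, 18, -4, -24, -37, -49, -48, -28] -> [-49, -48, -37, -28, -24, -20, -4, 17, 18] -> [-49, -48, -37, -28] -> [-98, -96, -74, -56]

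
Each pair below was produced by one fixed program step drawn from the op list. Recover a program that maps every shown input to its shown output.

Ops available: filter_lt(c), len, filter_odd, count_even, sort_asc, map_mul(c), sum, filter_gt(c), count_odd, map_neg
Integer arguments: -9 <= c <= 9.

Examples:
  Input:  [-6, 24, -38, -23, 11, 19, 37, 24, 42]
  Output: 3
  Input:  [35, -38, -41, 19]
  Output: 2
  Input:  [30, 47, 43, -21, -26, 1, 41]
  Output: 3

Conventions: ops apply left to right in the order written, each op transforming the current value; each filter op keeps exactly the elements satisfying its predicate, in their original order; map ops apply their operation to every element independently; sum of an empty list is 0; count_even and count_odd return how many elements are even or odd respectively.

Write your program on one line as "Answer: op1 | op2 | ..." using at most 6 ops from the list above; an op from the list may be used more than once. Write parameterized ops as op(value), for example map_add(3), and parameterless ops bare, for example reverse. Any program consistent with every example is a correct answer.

sort_asc | filter_odd | filter_gt(6) | map_mul(-1) | count_odd

Check, running the answer program on each example:
  [-6, 24, -38, -23, 11, 19, 37, 24, 42] -> [-38, -23, -6, 11, 19, 24, 24, 37, 42] -> [-23, 11, 19, 37] -> [11, 19, 37] -> [-11, -19, -37] -> 3
  [35, -38, -41, 19] -> [-41, -38, 19, 35] -> [-41, 19, 35] -> [19, 35] -> [-19, -35] -> 2
  [30, 47, 43, -21, -26, 1, 41] -> [-26, -21, 1, 30, 41, 43, 47] -> [-21, 1, 41, 43, 47] -> [41, 43, 47] -> [-41, -43, -47] -> 3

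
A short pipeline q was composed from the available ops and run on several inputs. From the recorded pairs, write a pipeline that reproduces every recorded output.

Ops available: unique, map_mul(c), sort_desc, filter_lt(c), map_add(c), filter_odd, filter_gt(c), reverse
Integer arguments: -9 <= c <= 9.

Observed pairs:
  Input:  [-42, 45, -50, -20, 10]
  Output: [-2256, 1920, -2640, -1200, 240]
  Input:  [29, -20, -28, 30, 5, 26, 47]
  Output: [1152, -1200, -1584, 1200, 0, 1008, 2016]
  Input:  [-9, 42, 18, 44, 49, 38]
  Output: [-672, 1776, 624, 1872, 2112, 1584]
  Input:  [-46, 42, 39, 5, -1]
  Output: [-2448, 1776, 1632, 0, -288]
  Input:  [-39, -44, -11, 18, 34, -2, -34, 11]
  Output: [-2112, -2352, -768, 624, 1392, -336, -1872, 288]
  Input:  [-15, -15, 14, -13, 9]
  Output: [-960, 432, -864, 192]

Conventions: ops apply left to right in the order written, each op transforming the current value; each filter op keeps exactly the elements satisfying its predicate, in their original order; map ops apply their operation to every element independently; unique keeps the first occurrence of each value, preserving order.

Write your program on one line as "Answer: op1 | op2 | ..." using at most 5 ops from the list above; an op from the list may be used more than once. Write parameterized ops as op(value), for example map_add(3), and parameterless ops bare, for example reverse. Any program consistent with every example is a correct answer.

map_mul(-1) | map_add(5) | map_mul(-6) | map_mul(8) | unique

Check, running the answer program on each example:
  [-42, 45, -50, -20, 10] -> [42, -45, 50, 20, -10] -> [47, -40, 55, 25, -5] -> [-282, 240, -330, -150, 30] -> [-2256, 1920, -2640, -1200, 240] -> [-2256, 1920, -2640, -1200, 240]
  [29, -20, -28, 30, 5, 26, 47] -> [-29, 20, 28, -30, -5, -26, -47] -> [-24, 25, 33, -25, 0, -21, -42] -> [144, -150, -198, 150, 0, 126, 252] -> [1152, -1200, -1584, 1200, 0, 1008, 2016] -> [1152, -1200, -1584, 1200, 0, 1008, 2016]
  [-9, 42, 18, 44, 49, 38] -> [9, -42, -18, -44, -49, -38] -> [14, -37, -13, -39, -44, -33] -> [-84, 222, 78, 234, 264, 198] -> [-672, 1776, 624, 1872, 2112, 1584] -> [-672, 1776, 624, 1872, 2112, 1584]
  [-46, 42, 39, 5, -1] -> [46, -42, -39, -5, 1] -> [51, -37, -34, 0, 6] -> [-306, 222, 204, 0, -36] -> [-2448, 1776, 1632, 0, -288] -> [-2448, 1776, 1632, 0, -288]
  [-39, -44, -11, 18, 34, -2, -34, 11] -> [39, 44, 11, -18, -34, 2, 34, -11] -> [44, 49, 16, -13, -29, 7, 39, -6] -> [-264, -294, -96, 78, 174, -42, -234, 36] -> [-2112, -2352, -768, 624, 1392, -336, -1872, 288] -> [-2112, -2352, -768, 624, 1392, -336, -1872, 288]
  [-15, -15, 14, -13, 9] -> [15, 15, -14, 13, -9] -> [20, 20, -9, 18, -4] -> [-120, -120, 54, -108, 24] -> [-960, -960, 432, -864, 192] -> [-960, 432, -864, 192]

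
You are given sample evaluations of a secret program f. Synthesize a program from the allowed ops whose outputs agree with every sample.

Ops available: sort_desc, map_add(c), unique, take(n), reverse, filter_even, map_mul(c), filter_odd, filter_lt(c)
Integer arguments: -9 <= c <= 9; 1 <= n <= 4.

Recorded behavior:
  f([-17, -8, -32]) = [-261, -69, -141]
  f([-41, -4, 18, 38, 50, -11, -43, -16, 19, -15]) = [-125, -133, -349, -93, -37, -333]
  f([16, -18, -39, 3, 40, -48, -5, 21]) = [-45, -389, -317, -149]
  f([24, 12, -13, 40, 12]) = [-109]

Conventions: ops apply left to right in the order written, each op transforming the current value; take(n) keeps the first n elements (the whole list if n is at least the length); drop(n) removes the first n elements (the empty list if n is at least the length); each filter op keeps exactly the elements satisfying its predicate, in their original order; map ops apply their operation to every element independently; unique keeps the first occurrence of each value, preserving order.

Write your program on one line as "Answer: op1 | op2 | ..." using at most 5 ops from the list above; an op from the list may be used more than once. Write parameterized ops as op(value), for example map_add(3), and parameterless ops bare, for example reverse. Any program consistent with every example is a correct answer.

unique | map_mul(8) | reverse | filter_lt(1) | map_add(-5)

Check, running the answer program on each example:
  [-17, -8, -32] -> [-17, -8, -32] -> [-136, -64, -256] -> [-256, -64, -136] -> [-256, -64, -136] -> [-261, -69, -141]
  [-41, -4, 18, 38, 50, -11, -43, -16, 19, -15] -> [-41, -4, 18, 38, 50, -11, -43, -16, 19, -15] -> [-328, -32, 144, 304, 400, -88, -344, -128, 152, -120] -> [-120, 152, -128, -344, -88, 400, 304, 144, -32, -328] -> [-120, -128, -344, -88, -32, -328] -> [-125, -133, -349, -93, -37, -333]
  [16, -18, -39, 3, 40, -48, -5, 21] -> [16, -18, -39, 3, 40, -48, -5, 21] -> [128, -144, -312, 24, 320, -384, -40, 168] -> [168, -40, -384, 320, 24, -312, -144, 128] -> [-40, -384, -312, -144] -> [-45, -389, -317, -149]
  [24, 12, -13, 40, 12] -> [24, 12, -13, 40] -> [192, 96, -104, 320] -> [320, -104, 96, 192] -> [-104] -> [-109]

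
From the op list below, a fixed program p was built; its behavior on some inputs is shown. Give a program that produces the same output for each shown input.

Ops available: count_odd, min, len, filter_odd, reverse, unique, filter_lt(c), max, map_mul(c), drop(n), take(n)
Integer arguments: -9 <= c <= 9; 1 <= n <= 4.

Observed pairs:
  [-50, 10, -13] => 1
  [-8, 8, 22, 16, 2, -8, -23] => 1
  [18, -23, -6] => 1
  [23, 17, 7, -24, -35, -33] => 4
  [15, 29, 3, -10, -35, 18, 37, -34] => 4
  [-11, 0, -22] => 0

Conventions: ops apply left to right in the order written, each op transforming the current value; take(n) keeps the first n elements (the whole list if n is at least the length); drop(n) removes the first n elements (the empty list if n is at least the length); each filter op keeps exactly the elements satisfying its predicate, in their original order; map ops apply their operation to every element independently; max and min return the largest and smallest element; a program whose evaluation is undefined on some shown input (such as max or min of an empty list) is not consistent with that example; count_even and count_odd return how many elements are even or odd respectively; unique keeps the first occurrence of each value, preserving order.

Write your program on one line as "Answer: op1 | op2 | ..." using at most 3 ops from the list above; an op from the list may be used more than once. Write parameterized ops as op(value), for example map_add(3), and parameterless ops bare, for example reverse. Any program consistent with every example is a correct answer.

drop(1) | reverse | count_odd

Check, running the answer program on each example:
  [-50, 10, -13] -> [10, -13] -> [-13, 10] -> 1
  [-8, 8, 22, 16, 2, -8, -23] -> [8, 22, 16, 2, -8, -23] -> [-23, -8, 2, 16, 22, 8] -> 1
  [18, -23, -6] -> [-23, -6] -> [-6, -23] -> 1
  [23, 17, 7, -24, -35, -33] -> [17, 7, -24, -35, -33] -> [-33, -35, -24, 7, 17] -> 4
  [15, 29, 3, -10, -35, 18, 37, -34] -> [29, 3, -10, -35, 18, 37, -34] -> [-34, 37, 18, -35, -10, 3, 29] -> 4
  [-11, 0, -22] -> [0, -22] -> [-22, 0] -> 0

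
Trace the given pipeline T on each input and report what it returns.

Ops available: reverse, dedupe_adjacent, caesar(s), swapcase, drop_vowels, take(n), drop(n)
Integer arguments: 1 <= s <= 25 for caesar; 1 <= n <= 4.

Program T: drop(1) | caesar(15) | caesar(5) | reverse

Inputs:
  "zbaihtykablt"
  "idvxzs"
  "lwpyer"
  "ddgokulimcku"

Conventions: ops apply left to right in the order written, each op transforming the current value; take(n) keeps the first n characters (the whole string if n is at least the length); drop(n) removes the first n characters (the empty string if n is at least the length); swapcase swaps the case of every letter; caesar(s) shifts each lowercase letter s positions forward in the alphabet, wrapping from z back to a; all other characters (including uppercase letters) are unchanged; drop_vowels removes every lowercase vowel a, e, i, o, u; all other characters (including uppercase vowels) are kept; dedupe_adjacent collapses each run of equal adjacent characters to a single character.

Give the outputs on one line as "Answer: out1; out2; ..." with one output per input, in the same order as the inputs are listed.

Execution, op by op:
  "zbaihtykablt" -> "baihtykablt" -> "qpxwinzpqai" -> "vucbnseuvfn" -> "nfvuesnbcuv"
  "idvxzs" -> "dvxzs" -> "skmoh" -> "xprtm" -> "mtrpx"
  "lwpyer" -> "wpyer" -> "lentg" -> "qjsyl" -> "lysjq"
  "ddgokulimcku" -> "dgokulimcku" -> "svdzjaxbrzj" -> "xaieofcgweo" -> "oewgcfoeiax"

"nfvuesnbcuv"; "mtrpx"; "lysjq"; "oewgcfoeiax"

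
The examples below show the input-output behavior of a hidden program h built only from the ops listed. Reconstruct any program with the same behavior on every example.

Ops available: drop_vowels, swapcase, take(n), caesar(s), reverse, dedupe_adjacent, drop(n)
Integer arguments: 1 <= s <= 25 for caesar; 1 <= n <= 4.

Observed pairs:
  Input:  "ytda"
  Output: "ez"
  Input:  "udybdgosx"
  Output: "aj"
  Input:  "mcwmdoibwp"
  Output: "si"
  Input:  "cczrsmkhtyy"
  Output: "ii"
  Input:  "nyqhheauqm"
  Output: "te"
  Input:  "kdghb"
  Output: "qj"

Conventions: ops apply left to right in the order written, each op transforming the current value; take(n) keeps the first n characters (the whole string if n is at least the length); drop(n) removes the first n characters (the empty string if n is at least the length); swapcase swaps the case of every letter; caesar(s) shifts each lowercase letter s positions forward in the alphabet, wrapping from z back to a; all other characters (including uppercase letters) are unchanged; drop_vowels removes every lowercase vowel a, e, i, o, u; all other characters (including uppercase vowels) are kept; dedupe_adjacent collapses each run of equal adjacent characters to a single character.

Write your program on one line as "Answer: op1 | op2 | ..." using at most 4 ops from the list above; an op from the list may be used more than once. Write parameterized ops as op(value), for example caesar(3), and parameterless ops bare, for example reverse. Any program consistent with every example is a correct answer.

take(3) | caesar(23) | take(2) | caesar(9)

Check, running the answer program on each example:
  "ytda" -> "ytd" -> "vqa" -> "vq" -> "ez"
  "udybdgosx" -> "udy" -> "rav" -> "ra" -> "aj"
  "mcwmdoibwp" -> "mcw" -> "jzt" -> "jz" -> "si"
  "cczrsmkhtyy" -> "ccz" -> "zzw" -> "zz" -> "ii"
  "nyqhheauqm" -> "nyq" -> "kvn" -> "kv" -> "te"
  "kdghb" -> "kdg" -> "had" -> "ha" -> "qj"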